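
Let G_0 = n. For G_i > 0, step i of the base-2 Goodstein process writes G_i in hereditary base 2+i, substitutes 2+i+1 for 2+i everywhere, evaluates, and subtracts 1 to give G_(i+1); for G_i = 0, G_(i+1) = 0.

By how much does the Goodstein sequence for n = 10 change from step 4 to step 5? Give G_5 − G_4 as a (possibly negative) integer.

G_0=10  [base 2] 2^(2 + 1) + 2  →[2↦3]→  3^(3 + 1) + 3 = 84  −1 ⇒ G_1=83
G_1=83  [base 3] 3^(3 + 1) + 2  →[3↦4]→  4^(4 + 1) + 2 = 1026  −1 ⇒ G_2=1025
G_2=1025  [base 4] 4^(4 + 1) + 1  →[4↦5]→  5^(5 + 1) + 1 = 15626  −1 ⇒ G_3=15625
G_3=15625  [base 5] 5^(5 + 1)  →[5↦6]→  6^(6 + 1) = 279936  −1 ⇒ G_4=279935
G_4=279935  [base 6] 5·6^6 + 5·6^5 + 5·6^4 + 5·6^3 + 5·6^2 + 5·6 + 5  →[6↦7]→  5·7^7 + 5·7^5 + 5·7^4 + 5·7^3 + 5·7^2 + 5·7 + 5 = 4215755  −1 ⇒ G_5=4215754

3935819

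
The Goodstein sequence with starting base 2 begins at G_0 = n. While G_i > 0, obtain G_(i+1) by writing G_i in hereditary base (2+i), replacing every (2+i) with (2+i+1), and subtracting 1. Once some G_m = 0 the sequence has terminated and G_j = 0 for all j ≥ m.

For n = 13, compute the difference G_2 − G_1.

1171

13 —HB2→ 2^(2 + 1) + 2^2 + 1 —bump→ 3^(3 + 1) + 3^3 + 1 = 109 —(−1)→ 108
108 —HB3→ 3^(3 + 1) + 3^3 —bump→ 4^(4 + 1) + 4^4 = 1280 —(−1)→ 1279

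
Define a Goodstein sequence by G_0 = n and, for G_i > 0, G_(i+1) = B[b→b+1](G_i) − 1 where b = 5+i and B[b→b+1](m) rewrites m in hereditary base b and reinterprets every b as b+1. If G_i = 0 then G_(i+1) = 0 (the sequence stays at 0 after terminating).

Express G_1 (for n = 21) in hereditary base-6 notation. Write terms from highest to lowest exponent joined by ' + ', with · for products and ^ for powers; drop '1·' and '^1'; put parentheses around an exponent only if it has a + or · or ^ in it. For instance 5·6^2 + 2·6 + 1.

i=0: 21 = 4·5 + 1 (b=5); 5→6: 4·6 + 1 = 25; 25−1 = 24
i=1: 24 = 4·6 (b=6); 6→7: 4·7 = 28; 28−1 = 27

4·6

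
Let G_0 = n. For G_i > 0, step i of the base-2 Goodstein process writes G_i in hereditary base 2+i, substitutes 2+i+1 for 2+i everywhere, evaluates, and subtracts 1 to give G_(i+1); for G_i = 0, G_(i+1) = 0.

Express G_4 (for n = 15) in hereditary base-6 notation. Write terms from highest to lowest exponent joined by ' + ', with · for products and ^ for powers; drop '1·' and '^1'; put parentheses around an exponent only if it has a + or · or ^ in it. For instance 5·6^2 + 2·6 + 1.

6^(6 + 1) + 6^6 + 1

base 2: 15 = 2^(2 + 1) + 2^2 + 2 + 1; at 3: 3^(3 + 1) + 3^3 + 3 + 1 = 112; next = 111
base 3: 111 = 3^(3 + 1) + 3^3 + 3; at 4: 4^(4 + 1) + 4^4 + 4 = 1284; next = 1283
base 4: 1283 = 4^(4 + 1) + 4^4 + 3; at 5: 5^(5 + 1) + 5^5 + 3 = 18753; next = 18752
base 5: 18752 = 5^(5 + 1) + 5^5 + 2; at 6: 6^(6 + 1) + 6^6 + 2 = 326594; next = 326593
base 6: 326593 = 6^(6 + 1) + 6^6 + 1; at 7: 7^(7 + 1) + 7^7 + 1 = 6588345; next = 6588344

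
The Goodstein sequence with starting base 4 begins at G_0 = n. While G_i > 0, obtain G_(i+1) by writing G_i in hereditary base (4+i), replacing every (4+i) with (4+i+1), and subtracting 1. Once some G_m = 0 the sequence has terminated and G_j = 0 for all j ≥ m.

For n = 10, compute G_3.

G_0 = 10. HB_4(10) = 2·4 + 2. Bump = 12. G_1 = 11.
G_1 = 11. HB_5(11) = 2·5 + 1. Bump = 13. G_2 = 12.
G_2 = 12. HB_6(12) = 2·6. Bump = 14. G_3 = 13.
G_3 = 13. HB_7(13) = 7 + 6. Bump = 14. G_4 = 13.

13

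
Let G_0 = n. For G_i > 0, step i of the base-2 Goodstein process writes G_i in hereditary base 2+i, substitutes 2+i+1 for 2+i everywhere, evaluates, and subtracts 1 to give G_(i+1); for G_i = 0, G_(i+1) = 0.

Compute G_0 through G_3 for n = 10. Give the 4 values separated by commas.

G_0 = 10. HB_2(10) = 2^(2 + 1) + 2. Bump = 84. G_1 = 83.
G_1 = 83. HB_3(83) = 3^(3 + 1) + 2. Bump = 1026. G_2 = 1025.
G_2 = 1025. HB_4(1025) = 4^(4 + 1) + 1. Bump = 15626. G_3 = 15625.

10, 83, 1025, 15625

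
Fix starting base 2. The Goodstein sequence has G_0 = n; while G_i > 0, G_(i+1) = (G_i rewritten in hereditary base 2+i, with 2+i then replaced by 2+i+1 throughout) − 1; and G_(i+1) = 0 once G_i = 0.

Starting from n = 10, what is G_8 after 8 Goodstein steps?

50000555551

G_0 = 10. HB_2(10) = 2^(2 + 1) + 2. Bump = 84. G_1 = 83.
G_1 = 83. HB_3(83) = 3^(3 + 1) + 2. Bump = 1026. G_2 = 1025.
G_2 = 1025. HB_4(1025) = 4^(4 + 1) + 1. Bump = 15626. G_3 = 15625.
G_3 = 15625. HB_5(15625) = 5^(5 + 1). Bump = 279936. G_4 = 279935.
G_4 = 279935. HB_6(279935) = 5·6^6 + 5·6^5 + 5·6^4 + 5·6^3 + 5·6^2 + 5·6 + 5. Bump = 4215755. G_5 = 4215754.
G_5 = 4215754. HB_7(4215754) = 5·7^7 + 5·7^5 + 5·7^4 + 5·7^3 + 5·7^2 + 5·7 + 4. Bump = 84073324. G_6 = 84073323.
G_6 = 84073323. HB_8(84073323) = 5·8^8 + 5·8^5 + 5·8^4 + 5·8^3 + 5·8^2 + 5·8 + 3. Bump = 1937434593. G_7 = 1937434592.
G_7 = 1937434592. HB_9(1937434592) = 5·9^9 + 5·9^5 + 5·9^4 + 5·9^3 + 5·9^2 + 5·9 + 2. Bump = 50000555552. G_8 = 50000555551.
G_8 = 50000555551. HB_10(50000555551) = 5·10^10 + 5·10^5 + 5·10^4 + 5·10^3 + 5·10^2 + 5·10 + 1. Bump = 1426559238831. G_9 = 1426559238830.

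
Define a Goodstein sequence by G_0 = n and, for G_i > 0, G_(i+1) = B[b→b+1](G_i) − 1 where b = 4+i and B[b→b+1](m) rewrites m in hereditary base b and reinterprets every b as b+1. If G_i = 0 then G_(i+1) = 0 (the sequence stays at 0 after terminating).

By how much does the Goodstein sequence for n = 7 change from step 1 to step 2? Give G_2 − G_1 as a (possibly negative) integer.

0

[0] 7 ≡ 4 + 3 (base 4). Lift 5: 8. −1: 7.
[1] 7 ≡ 5 + 2 (base 5). Lift 6: 8. −1: 7.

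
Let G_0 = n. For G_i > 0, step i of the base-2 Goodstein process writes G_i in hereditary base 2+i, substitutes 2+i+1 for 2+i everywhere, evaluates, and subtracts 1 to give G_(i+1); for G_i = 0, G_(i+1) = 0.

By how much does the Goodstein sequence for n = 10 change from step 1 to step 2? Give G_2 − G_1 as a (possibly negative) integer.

10 —HB2→ 2^(2 + 1) + 2 —bump→ 3^(3 + 1) + 3 = 84 —(−1)→ 83
83 —HB3→ 3^(3 + 1) + 2 —bump→ 4^(4 + 1) + 2 = 1026 —(−1)→ 1025

942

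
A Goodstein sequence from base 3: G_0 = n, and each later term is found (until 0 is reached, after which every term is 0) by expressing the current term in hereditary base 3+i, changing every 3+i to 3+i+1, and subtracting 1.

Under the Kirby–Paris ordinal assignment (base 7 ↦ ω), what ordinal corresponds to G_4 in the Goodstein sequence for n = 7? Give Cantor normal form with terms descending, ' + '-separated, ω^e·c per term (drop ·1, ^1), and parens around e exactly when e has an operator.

step 0: 7 = 2·3 + 1; sub 4 for 3: 2·4 + 1; = 9; G_1 = 9−1 = 8
step 1: 8 = 2·4; sub 5 for 4: 2·5; = 10; G_2 = 10−1 = 9
step 2: 9 = 5 + 4; sub 6 for 5: 6 + 4; = 10; G_3 = 10−1 = 9
step 3: 9 = 6 + 3; sub 7 for 6: 7 + 3; = 10; G_4 = 10−1 = 9
step 4: 9 = 7 + 2; sub 8 for 7: 8 + 2; = 10; G_5 = 10−1 = 9

ω + 2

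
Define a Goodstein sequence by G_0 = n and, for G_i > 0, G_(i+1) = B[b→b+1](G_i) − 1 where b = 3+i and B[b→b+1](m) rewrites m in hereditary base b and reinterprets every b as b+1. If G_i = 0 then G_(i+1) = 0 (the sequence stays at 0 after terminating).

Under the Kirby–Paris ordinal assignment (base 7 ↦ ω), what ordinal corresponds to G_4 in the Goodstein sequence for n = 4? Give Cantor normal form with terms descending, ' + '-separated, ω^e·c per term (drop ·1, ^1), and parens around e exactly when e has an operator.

2

base 3: 4 = 3 + 1; at 4: 4 + 1 = 5; next = 4
base 4: 4 = 4; at 5: 5 = 5; next = 4
base 5: 4 = 4; at 6: 4 = 4; next = 3
base 6: 3 = 3; at 7: 3 = 3; next = 2
base 7: 2 = 2; at 8: 2 = 2; next = 1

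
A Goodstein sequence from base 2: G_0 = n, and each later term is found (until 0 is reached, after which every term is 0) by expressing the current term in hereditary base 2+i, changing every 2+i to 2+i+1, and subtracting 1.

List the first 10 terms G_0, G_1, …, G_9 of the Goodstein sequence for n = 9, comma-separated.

base 2: 9 = 2^(2 + 1) + 1; at 3: 3^(3 + 1) + 1 = 82; next = 81
base 3: 81 = 3^(3 + 1); at 4: 4^(4 + 1) = 1024; next = 1023
base 4: 1023 = 3·4^4 + 3·4^3 + 3·4^2 + 3·4 + 3; at 5: 3·5^5 + 3·5^3 + 3·5^2 + 3·5 + 3 = 9843; next = 9842
base 5: 9842 = 3·5^5 + 3·5^3 + 3·5^2 + 3·5 + 2; at 6: 3·6^6 + 3·6^3 + 3·6^2 + 3·6 + 2 = 140744; next = 140743
base 6: 140743 = 3·6^6 + 3·6^3 + 3·6^2 + 3·6 + 1; at 7: 3·7^7 + 3·7^3 + 3·7^2 + 3·7 + 1 = 2471827; next = 2471826
base 7: 2471826 = 3·7^7 + 3·7^3 + 3·7^2 + 3·7; at 8: 3·8^8 + 3·8^3 + 3·8^2 + 3·8 = 50333400; next = 50333399
base 8: 50333399 = 3·8^8 + 3·8^3 + 3·8^2 + 2·8 + 7; at 9: 3·9^9 + 3·9^3 + 3·9^2 + 2·9 + 7 = 1162263922; next = 1162263921
base 9: 1162263921 = 3·9^9 + 3·9^3 + 3·9^2 + 2·9 + 6; at 10: 3·10^10 + 3·10^3 + 3·10^2 + 2·10 + 6 = 30000003326; next = 30000003325
base 10: 30000003325 = 3·10^10 + 3·10^3 + 3·10^2 + 2·10 + 5; at 11: 3·11^11 + 3·11^3 + 3·11^2 + 2·11 + 5 = 855935016216; next = 855935016215

9, 81, 1023, 9842, 140743, 2471826, 50333399, 1162263921, 30000003325, 855935016215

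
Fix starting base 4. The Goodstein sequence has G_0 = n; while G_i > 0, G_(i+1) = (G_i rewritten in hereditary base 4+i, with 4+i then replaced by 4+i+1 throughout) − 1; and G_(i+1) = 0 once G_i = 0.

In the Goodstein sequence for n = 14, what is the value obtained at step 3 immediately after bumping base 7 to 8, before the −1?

22

i=0: 14 = 3·4 + 2 (b=4); 4→5: 3·5 + 2 = 17; 17−1 = 16
i=1: 16 = 3·5 + 1 (b=5); 5→6: 3·6 + 1 = 19; 19−1 = 18
i=2: 18 = 3·6 (b=6); 6→7: 3·7 = 21; 21−1 = 20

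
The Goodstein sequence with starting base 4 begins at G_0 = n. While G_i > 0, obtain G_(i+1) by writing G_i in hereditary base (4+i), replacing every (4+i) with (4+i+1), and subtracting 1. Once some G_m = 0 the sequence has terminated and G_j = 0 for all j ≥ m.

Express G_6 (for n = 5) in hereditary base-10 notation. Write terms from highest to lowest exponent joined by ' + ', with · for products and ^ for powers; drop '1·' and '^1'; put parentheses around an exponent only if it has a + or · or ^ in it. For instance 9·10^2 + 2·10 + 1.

1

step 0: 5 = 4 + 1; sub 5 for 4: 5 + 1; = 6; G_1 = 6−1 = 5
step 1: 5 = 5; sub 6 for 5: 6; = 6; G_2 = 6−1 = 5
step 2: 5 = 5; sub 7 for 6: 5; = 5; G_3 = 5−1 = 4
step 3: 4 = 4; sub 8 for 7: 4; = 4; G_4 = 4−1 = 3
step 4: 3 = 3; sub 9 for 8: 3; = 3; G_5 = 3−1 = 2
step 5: 2 = 2; sub 10 for 9: 2; = 2; G_6 = 2−1 = 1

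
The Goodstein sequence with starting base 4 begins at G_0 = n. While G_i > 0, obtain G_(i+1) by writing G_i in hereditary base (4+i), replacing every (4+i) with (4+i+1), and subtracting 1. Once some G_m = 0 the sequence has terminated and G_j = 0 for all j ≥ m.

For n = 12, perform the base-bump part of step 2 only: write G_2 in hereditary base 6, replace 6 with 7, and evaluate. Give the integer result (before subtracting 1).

base 4: 12 = 3·4; at 5: 3·5 = 15; next = 14
base 5: 14 = 2·5 + 4; at 6: 2·6 + 4 = 16; next = 15
base 6: 15 = 2·6 + 3; at 7: 2·7 + 3 = 17; next = 16

17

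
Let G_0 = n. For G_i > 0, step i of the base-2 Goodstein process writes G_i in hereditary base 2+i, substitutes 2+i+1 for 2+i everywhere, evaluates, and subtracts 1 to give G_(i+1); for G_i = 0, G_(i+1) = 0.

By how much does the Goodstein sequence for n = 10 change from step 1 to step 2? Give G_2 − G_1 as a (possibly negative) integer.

(0) 10|_2 = 2^(2 + 1) + 2 ↦ 3^(3 + 1) + 3|_3 = 84 ⇒ 83
(1) 83|_3 = 3^(3 + 1) + 2 ↦ 4^(4 + 1) + 2|_4 = 1026 ⇒ 1025

942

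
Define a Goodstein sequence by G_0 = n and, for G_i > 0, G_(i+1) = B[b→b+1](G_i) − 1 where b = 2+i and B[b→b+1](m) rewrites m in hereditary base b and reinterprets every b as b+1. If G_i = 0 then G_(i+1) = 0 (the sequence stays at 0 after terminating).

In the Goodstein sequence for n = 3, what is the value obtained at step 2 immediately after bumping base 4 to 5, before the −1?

3

3 —HB2→ 2 + 1 —bump→ 3 + 1 = 4 —(−1)→ 3
3 —HB3→ 3 —bump→ 4 = 4 —(−1)→ 3
3 —HB4→ 3 —bump→ 3 = 3 —(−1)→ 2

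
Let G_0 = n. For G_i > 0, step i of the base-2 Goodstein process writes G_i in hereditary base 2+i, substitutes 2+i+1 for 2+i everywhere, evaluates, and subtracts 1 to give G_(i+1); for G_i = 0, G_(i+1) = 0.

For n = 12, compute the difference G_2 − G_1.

step 0: 12 = 2^(2 + 1) + 2^2; sub 3 for 2: 3^(3 + 1) + 3^3; = 108; G_1 = 108−1 = 107
step 1: 107 = 3^(3 + 1) + 2·3^2 + 2·3 + 2; sub 4 for 3: 4^(4 + 1) + 2·4^2 + 2·4 + 2; = 1066; G_2 = 1066−1 = 1065

958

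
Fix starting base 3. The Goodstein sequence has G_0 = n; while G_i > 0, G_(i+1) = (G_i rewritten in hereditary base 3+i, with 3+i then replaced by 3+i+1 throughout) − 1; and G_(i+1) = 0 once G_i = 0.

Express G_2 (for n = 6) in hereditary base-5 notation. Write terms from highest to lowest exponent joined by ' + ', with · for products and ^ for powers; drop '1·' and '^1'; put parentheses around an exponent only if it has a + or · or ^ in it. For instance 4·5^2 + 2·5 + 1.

6 —HB3→ 2·3 —bump→ 2·4 = 8 —(−1)→ 7
7 —HB4→ 4 + 3 —bump→ 5 + 3 = 8 —(−1)→ 7

5 + 2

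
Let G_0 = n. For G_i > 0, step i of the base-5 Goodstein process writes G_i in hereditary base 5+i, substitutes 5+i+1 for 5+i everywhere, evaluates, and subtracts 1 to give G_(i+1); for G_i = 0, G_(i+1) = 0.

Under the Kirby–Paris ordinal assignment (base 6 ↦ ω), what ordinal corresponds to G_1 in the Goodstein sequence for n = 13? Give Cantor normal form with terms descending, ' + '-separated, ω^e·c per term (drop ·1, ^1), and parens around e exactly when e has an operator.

ω·2 + 2

i=0: 13 = 2·5 + 3 (b=5); 5→6: 2·6 + 3 = 15; 15−1 = 14
i=1: 14 = 2·6 + 2 (b=6); 6→7: 2·7 + 2 = 16; 16−1 = 15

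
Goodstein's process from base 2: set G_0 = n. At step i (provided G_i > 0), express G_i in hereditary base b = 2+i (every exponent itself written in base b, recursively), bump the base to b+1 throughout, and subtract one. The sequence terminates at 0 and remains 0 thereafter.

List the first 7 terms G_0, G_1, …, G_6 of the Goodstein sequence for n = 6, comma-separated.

6, 29, 257, 3125, 46655, 98039, 187243

(0) 6|_2 = 2^2 + 2 ↦ 3^3 + 3|_3 = 30 ⇒ 29
(1) 29|_3 = 3^3 + 2 ↦ 4^4 + 2|_4 = 258 ⇒ 257
(2) 257|_4 = 4^4 + 1 ↦ 5^5 + 1|_5 = 3126 ⇒ 3125
(3) 3125|_5 = 5^5 ↦ 6^6|_6 = 46656 ⇒ 46655
(4) 46655|_6 = 5·6^5 + 5·6^4 + 5·6^3 + 5·6^2 + 5·6 + 5 ↦ 5·7^5 + 5·7^4 + 5·7^3 + 5·7^2 + 5·7 + 5|_7 = 98040 ⇒ 98039
(5) 98039|_7 = 5·7^5 + 5·7^4 + 5·7^3 + 5·7^2 + 5·7 + 4 ↦ 5·8^5 + 5·8^4 + 5·8^3 + 5·8^2 + 5·8 + 4|_8 = 187244 ⇒ 187243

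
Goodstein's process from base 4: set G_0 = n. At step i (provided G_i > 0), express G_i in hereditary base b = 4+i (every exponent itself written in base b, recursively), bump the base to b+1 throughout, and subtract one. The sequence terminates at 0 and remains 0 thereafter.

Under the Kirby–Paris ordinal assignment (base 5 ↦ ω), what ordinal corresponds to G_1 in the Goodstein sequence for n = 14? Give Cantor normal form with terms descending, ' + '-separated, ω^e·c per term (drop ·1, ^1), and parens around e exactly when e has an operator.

ω·3 + 1

[0] 14 ≡ 3·4 + 2 (base 4). Lift 5: 17. −1: 16.
[1] 16 ≡ 3·5 + 1 (base 5). Lift 6: 19. −1: 18.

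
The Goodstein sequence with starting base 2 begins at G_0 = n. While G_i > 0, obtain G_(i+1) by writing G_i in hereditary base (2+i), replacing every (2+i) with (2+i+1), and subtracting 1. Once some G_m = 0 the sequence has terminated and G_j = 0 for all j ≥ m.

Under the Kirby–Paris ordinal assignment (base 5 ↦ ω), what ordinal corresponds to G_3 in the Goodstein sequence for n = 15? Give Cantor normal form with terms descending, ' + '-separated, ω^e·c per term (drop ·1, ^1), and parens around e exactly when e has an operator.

(0) 15|_2 = 2^(2 + 1) + 2^2 + 2 + 1 ↦ 3^(3 + 1) + 3^3 + 3 + 1|_3 = 112 ⇒ 111
(1) 111|_3 = 3^(3 + 1) + 3^3 + 3 ↦ 4^(4 + 1) + 4^4 + 4|_4 = 1284 ⇒ 1283
(2) 1283|_4 = 4^(4 + 1) + 4^4 + 3 ↦ 5^(5 + 1) + 5^5 + 3|_5 = 18753 ⇒ 18752

ω^(ω + 1) + ω^ω + 2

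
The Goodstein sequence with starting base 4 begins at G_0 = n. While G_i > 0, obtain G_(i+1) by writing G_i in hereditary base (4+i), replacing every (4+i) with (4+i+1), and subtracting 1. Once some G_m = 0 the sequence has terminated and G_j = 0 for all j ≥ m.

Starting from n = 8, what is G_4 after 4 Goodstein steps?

9

G_0=8  [base 4] 2·4  →[4↦5]→  2·5 = 10  −1 ⇒ G_1=9
G_1=9  [base 5] 5 + 4  →[5↦6]→  6 + 4 = 10  −1 ⇒ G_2=9
G_2=9  [base 6] 6 + 3  →[6↦7]→  7 + 3 = 10  −1 ⇒ G_3=9
G_3=9  [base 7] 7 + 2  →[7↦8]→  8 + 2 = 10  −1 ⇒ G_4=9
G_4=9  [base 8] 8 + 1  →[8↦9]→  9 + 1 = 10  −1 ⇒ G_5=9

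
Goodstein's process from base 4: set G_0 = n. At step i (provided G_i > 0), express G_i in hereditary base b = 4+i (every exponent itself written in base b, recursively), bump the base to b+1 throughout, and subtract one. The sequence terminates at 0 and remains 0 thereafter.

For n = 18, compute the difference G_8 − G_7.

5

base 4: 18 = 4^2 + 2; at 5: 5^2 + 2 = 27; next = 26
base 5: 26 = 5^2 + 1; at 6: 6^2 + 1 = 37; next = 36
base 6: 36 = 6^2; at 7: 7^2 = 49; next = 48
base 7: 48 = 6·7 + 6; at 8: 6·8 + 6 = 54; next = 53
base 8: 53 = 6·8 + 5; at 9: 6·9 + 5 = 59; next = 58
base 9: 58 = 6·9 + 4; at 10: 6·10 + 4 = 64; next = 63
base 10: 63 = 6·10 + 3; at 11: 6·11 + 3 = 69; next = 68
base 11: 68 = 6·11 + 2; at 12: 6·12 + 2 = 74; next = 73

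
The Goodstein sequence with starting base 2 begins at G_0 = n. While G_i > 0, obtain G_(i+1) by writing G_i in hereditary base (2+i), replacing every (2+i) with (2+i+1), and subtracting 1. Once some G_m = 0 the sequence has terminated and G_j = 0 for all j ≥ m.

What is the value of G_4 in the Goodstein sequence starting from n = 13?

G_0 = 13. HB_2(13) = 2^(2 + 1) + 2^2 + 1. Bump = 109. G_1 = 108.
G_1 = 108. HB_3(108) = 3^(3 + 1) + 3^3. Bump = 1280. G_2 = 1279.
G_2 = 1279. HB_4(1279) = 4^(4 + 1) + 3·4^3 + 3·4^2 + 3·4 + 3. Bump = 16093. G_3 = 16092.
G_3 = 16092. HB_5(16092) = 5^(5 + 1) + 3·5^3 + 3·5^2 + 3·5 + 2. Bump = 280712. G_4 = 280711.
G_4 = 280711. HB_6(280711) = 6^(6 + 1) + 3·6^3 + 3·6^2 + 3·6 + 1. Bump = 5765999. G_5 = 5765998.

280711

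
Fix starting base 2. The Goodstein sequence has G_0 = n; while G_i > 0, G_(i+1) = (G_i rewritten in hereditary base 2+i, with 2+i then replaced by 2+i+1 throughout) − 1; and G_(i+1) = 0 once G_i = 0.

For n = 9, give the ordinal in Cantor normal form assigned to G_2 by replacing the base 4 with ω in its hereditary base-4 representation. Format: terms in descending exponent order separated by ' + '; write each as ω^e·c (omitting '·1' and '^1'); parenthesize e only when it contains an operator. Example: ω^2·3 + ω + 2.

ω^ω·3 + ω^3·3 + ω^2·3 + ω·3 + 3

base 2: 9 = 2^(2 + 1) + 1; at 3: 3^(3 + 1) + 1 = 82; next = 81
base 3: 81 = 3^(3 + 1); at 4: 4^(4 + 1) = 1024; next = 1023
base 4: 1023 = 3·4^4 + 3·4^3 + 3·4^2 + 3·4 + 3; at 5: 3·5^5 + 3·5^3 + 3·5^2 + 3·5 + 3 = 9843; next = 9842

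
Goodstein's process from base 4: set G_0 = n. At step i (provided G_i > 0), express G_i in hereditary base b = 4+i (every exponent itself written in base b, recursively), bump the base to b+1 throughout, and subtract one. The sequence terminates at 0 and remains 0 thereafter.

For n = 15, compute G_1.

17

[0] 15 ≡ 3·4 + 3 (base 4). Lift 5: 18. −1: 17.
[1] 17 ≡ 3·5 + 2 (base 5). Lift 6: 20. −1: 19.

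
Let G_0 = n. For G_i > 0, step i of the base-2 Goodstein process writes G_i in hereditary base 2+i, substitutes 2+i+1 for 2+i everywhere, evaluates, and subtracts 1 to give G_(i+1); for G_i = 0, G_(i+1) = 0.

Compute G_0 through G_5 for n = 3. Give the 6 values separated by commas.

3, 3, 3, 2, 1, 0

i=0: 3 = 2 + 1 (b=2); 2→3: 3 + 1 = 4; 4−1 = 3
i=1: 3 = 3 (b=3); 3→4: 4 = 4; 4−1 = 3
i=2: 3 = 3 (b=4); 4→5: 3 = 3; 3−1 = 2
i=3: 2 = 2 (b=5); 5→6: 2 = 2; 2−1 = 1
i=4: 1 = 1 (b=6); 6→7: 1 = 1; 1−1 = 0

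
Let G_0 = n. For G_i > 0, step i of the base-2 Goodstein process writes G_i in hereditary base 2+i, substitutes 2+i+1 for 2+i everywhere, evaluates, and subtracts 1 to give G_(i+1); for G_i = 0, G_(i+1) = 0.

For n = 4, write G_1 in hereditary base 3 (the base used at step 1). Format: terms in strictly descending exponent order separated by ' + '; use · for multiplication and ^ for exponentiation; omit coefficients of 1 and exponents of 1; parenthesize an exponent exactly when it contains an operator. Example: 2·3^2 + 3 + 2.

2·3^2 + 2·3 + 2

G_0=4  [base 2] 2^2  →[2↦3]→  3^3 = 27  −1 ⇒ G_1=26
G_1=26  [base 3] 2·3^2 + 2·3 + 2  →[3↦4]→  2·4^2 + 2·4 + 2 = 42  −1 ⇒ G_2=41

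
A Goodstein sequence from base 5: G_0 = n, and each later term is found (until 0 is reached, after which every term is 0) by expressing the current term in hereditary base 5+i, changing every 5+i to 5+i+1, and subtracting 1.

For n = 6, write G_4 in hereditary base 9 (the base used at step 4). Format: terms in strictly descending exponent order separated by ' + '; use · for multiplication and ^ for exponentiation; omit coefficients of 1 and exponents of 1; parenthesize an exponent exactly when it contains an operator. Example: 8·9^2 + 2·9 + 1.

i=0: 6 = 5 + 1 (b=5); 5→6: 6 + 1 = 7; 7−1 = 6
i=1: 6 = 6 (b=6); 6→7: 7 = 7; 7−1 = 6
i=2: 6 = 6 (b=7); 7→8: 6 = 6; 6−1 = 5
i=3: 5 = 5 (b=8); 8→9: 5 = 5; 5−1 = 4

4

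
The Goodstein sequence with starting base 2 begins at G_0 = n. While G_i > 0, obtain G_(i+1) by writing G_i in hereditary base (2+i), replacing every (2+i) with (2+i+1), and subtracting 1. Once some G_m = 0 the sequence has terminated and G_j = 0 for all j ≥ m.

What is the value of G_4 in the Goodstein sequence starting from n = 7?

(0) 7|_2 = 2^2 + 2 + 1 ↦ 3^3 + 3 + 1|_3 = 31 ⇒ 30
(1) 30|_3 = 3^3 + 3 ↦ 4^4 + 4|_4 = 260 ⇒ 259
(2) 259|_4 = 4^4 + 3 ↦ 5^5 + 3|_5 = 3128 ⇒ 3127
(3) 3127|_5 = 5^5 + 2 ↦ 6^6 + 2|_6 = 46658 ⇒ 46657
(4) 46657|_6 = 6^6 + 1 ↦ 7^7 + 1|_7 = 823544 ⇒ 823543

46657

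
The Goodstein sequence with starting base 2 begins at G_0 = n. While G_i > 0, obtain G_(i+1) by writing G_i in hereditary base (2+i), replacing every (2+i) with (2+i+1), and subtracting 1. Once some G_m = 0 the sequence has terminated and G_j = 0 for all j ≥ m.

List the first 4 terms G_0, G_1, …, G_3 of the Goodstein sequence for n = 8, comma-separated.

8 —HB2→ 2^(2 + 1) —bump→ 3^(3 + 1) = 81 —(−1)→ 80
80 —HB3→ 2·3^3 + 2·3^2 + 2·3 + 2 —bump→ 2·4^4 + 2·4^2 + 2·4 + 2 = 554 —(−1)→ 553
553 —HB4→ 2·4^4 + 2·4^2 + 2·4 + 1 —bump→ 2·5^5 + 2·5^2 + 2·5 + 1 = 6311 —(−1)→ 6310

8, 80, 553, 6310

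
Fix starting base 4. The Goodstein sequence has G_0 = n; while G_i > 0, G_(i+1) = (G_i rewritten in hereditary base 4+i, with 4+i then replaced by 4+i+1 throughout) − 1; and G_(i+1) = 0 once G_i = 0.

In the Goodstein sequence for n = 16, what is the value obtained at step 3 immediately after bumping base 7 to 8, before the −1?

step 0: 16 = 4^2; sub 5 for 4: 5^2; = 25; G_1 = 25−1 = 24
step 1: 24 = 4·5 + 4; sub 6 for 5: 4·6 + 4; = 28; G_2 = 28−1 = 27
step 2: 27 = 4·6 + 3; sub 7 for 6: 4·7 + 3; = 31; G_3 = 31−1 = 30
step 3: 30 = 4·7 + 2; sub 8 for 7: 4·8 + 2; = 34; G_4 = 34−1 = 33

34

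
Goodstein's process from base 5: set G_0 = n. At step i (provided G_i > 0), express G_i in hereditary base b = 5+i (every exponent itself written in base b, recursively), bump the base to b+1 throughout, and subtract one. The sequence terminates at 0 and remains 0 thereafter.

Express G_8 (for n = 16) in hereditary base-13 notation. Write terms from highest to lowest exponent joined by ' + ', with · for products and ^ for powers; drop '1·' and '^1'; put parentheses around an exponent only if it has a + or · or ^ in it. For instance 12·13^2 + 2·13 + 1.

step 0: 16 = 3·5 + 1; sub 6 for 5: 3·6 + 1; = 19; G_1 = 19−1 = 18
step 1: 18 = 3·6; sub 7 for 6: 3·7; = 21; G_2 = 21−1 = 20
step 2: 20 = 2·7 + 6; sub 8 for 7: 2·8 + 6; = 22; G_3 = 22−1 = 21
step 3: 21 = 2·8 + 5; sub 9 for 8: 2·9 + 5; = 23; G_4 = 23−1 = 22
step 4: 22 = 2·9 + 4; sub 10 for 9: 2·10 + 4; = 24; G_5 = 24−1 = 23
step 5: 23 = 2·10 + 3; sub 11 for 10: 2·11 + 3; = 25; G_6 = 25−1 = 24
step 6: 24 = 2·11 + 2; sub 12 for 11: 2·12 + 2; = 26; G_7 = 26−1 = 25
step 7: 25 = 2·12 + 1; sub 13 for 12: 2·13 + 1; = 27; G_8 = 27−1 = 26
step 8: 26 = 2·13; sub 14 for 13: 2·14; = 28; G_9 = 28−1 = 27

2·13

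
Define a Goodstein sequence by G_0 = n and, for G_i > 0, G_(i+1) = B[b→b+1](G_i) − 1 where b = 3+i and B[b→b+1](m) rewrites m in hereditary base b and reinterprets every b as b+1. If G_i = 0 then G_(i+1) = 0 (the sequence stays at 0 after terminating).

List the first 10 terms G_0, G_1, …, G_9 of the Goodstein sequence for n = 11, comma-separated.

11, 17, 25, 35, 39, 43, 47, 51, 55, 59

[0] 11 ≡ 3^2 + 2 (base 3). Lift 4: 18. −1: 17.
[1] 17 ≡ 4^2 + 1 (base 4). Lift 5: 26. −1: 25.
[2] 25 ≡ 5^2 (base 5). Lift 6: 36. −1: 35.
[3] 35 ≡ 5·6 + 5 (base 6). Lift 7: 40. −1: 39.
[4] 39 ≡ 5·7 + 4 (base 7). Lift 8: 44. −1: 43.
[5] 43 ≡ 5·8 + 3 (base 8). Lift 9: 48. −1: 47.
[6] 47 ≡ 5·9 + 2 (base 9). Lift 10: 52. −1: 51.
[7] 51 ≡ 5·10 + 1 (base 10). Lift 11: 56. −1: 55.
[8] 55 ≡ 5·11 (base 11). Lift 12: 60. −1: 59.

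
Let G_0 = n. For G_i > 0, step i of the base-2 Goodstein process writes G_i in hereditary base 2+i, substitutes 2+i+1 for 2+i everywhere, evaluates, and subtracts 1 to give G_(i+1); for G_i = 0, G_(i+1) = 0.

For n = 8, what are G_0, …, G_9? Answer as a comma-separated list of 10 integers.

8, 80, 553, 6310, 93395, 1647195, 33554571, 774841151, 20000000211, 570623341475

8 —HB2→ 2^(2 + 1) —bump→ 3^(3 + 1) = 81 —(−1)→ 80
80 —HB3→ 2·3^3 + 2·3^2 + 2·3 + 2 —bump→ 2·4^4 + 2·4^2 + 2·4 + 2 = 554 —(−1)→ 553
553 —HB4→ 2·4^4 + 2·4^2 + 2·4 + 1 —bump→ 2·5^5 + 2·5^2 + 2·5 + 1 = 6311 —(−1)→ 6310
6310 —HB5→ 2·5^5 + 2·5^2 + 2·5 —bump→ 2·6^6 + 2·6^2 + 2·6 = 93396 —(−1)→ 93395
93395 —HB6→ 2·6^6 + 2·6^2 + 6 + 5 —bump→ 2·7^7 + 2·7^2 + 7 + 5 = 1647196 —(−1)→ 1647195
1647195 —HB7→ 2·7^7 + 2·7^2 + 7 + 4 —bump→ 2·8^8 + 2·8^2 + 8 + 4 = 33554572 —(−1)→ 33554571
33554571 —HB8→ 2·8^8 + 2·8^2 + 8 + 3 —bump→ 2·9^9 + 2·9^2 + 9 + 3 = 774841152 —(−1)→ 774841151
774841151 —HB9→ 2·9^9 + 2·9^2 + 9 + 2 —bump→ 2·10^10 + 2·10^2 + 10 + 2 = 20000000212 —(−1)→ 20000000211
20000000211 —HB10→ 2·10^10 + 2·10^2 + 10 + 1 —bump→ 2·11^11 + 2·11^2 + 11 + 1 = 570623341476 —(−1)→ 570623341475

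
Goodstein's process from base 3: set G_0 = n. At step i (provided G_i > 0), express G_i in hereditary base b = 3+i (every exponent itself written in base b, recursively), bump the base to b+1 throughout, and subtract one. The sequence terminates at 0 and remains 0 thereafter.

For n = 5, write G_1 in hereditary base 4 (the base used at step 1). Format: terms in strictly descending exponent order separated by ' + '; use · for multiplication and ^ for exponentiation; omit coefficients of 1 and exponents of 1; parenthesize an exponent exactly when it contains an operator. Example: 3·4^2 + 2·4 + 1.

step 0: 5 = 3 + 2; sub 4 for 3: 4 + 2; = 6; G_1 = 6−1 = 5
step 1: 5 = 4 + 1; sub 5 for 4: 5 + 1; = 6; G_2 = 6−1 = 5

4 + 1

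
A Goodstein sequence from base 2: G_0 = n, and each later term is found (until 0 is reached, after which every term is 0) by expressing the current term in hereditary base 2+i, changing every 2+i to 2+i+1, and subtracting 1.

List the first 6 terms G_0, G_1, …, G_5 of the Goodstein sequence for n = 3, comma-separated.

3 —HB2→ 2 + 1 —bump→ 3 + 1 = 4 —(−1)→ 3
3 —HB3→ 3 —bump→ 4 = 4 —(−1)→ 3
3 —HB4→ 3 —bump→ 3 = 3 —(−1)→ 2
2 —HB5→ 2 —bump→ 2 = 2 —(−1)→ 1
1 —HB6→ 1 —bump→ 1 = 1 —(−1)→ 0

3, 3, 3, 2, 1, 0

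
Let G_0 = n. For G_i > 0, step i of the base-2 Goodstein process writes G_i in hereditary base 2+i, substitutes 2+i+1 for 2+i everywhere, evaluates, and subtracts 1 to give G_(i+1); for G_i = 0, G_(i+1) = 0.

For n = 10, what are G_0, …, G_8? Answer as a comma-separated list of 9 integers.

G_0=10  [base 2] 2^(2 + 1) + 2  →[2↦3]→  3^(3 + 1) + 3 = 84  −1 ⇒ G_1=83
G_1=83  [base 3] 3^(3 + 1) + 2  →[3↦4]→  4^(4 + 1) + 2 = 1026  −1 ⇒ G_2=1025
G_2=1025  [base 4] 4^(4 + 1) + 1  →[4↦5]→  5^(5 + 1) + 1 = 15626  −1 ⇒ G_3=15625
G_3=15625  [base 5] 5^(5 + 1)  →[5↦6]→  6^(6 + 1) = 279936  −1 ⇒ G_4=279935
G_4=279935  [base 6] 5·6^6 + 5·6^5 + 5·6^4 + 5·6^3 + 5·6^2 + 5·6 + 5  →[6↦7]→  5·7^7 + 5·7^5 + 5·7^4 + 5·7^3 + 5·7^2 + 5·7 + 5 = 4215755  −1 ⇒ G_5=4215754
G_5=4215754  [base 7] 5·7^7 + 5·7^5 + 5·7^4 + 5·7^3 + 5·7^2 + 5·7 + 4  →[7↦8]→  5·8^8 + 5·8^5 + 5·8^4 + 5·8^3 + 5·8^2 + 5·8 + 4 = 84073324  −1 ⇒ G_6=84073323
G_6=84073323  [base 8] 5·8^8 + 5·8^5 + 5·8^4 + 5·8^3 + 5·8^2 + 5·8 + 3  →[8↦9]→  5·9^9 + 5·9^5 + 5·9^4 + 5·9^3 + 5·9^2 + 5·9 + 3 = 1937434593  −1 ⇒ G_7=1937434592
G_7=1937434592  [base 9] 5·9^9 + 5·9^5 + 5·9^4 + 5·9^3 + 5·9^2 + 5·9 + 2  →[9↦10]→  5·10^10 + 5·10^5 + 5·10^4 + 5·10^3 + 5·10^2 + 5·10 + 2 = 50000555552  −1 ⇒ G_8=50000555551

10, 83, 1025, 15625, 279935, 4215754, 84073323, 1937434592, 50000555551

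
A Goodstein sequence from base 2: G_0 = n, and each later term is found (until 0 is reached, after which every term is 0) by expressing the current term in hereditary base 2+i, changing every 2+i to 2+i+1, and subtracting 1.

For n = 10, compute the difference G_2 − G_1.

942

10 —HB2→ 2^(2 + 1) + 2 —bump→ 3^(3 + 1) + 3 = 84 —(−1)→ 83
83 —HB3→ 3^(3 + 1) + 2 —bump→ 4^(4 + 1) + 2 = 1026 —(−1)→ 1025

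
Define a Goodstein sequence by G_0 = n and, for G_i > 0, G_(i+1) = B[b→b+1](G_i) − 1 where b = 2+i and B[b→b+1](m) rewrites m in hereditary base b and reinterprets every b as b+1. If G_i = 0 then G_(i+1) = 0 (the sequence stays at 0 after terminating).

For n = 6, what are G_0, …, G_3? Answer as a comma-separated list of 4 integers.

6, 29, 257, 3125

6 —HB2→ 2^2 + 2 —bump→ 3^3 + 3 = 30 —(−1)→ 29
29 —HB3→ 3^3 + 2 —bump→ 4^4 + 2 = 258 —(−1)→ 257
257 —HB4→ 4^4 + 1 —bump→ 5^5 + 1 = 3126 —(−1)→ 3125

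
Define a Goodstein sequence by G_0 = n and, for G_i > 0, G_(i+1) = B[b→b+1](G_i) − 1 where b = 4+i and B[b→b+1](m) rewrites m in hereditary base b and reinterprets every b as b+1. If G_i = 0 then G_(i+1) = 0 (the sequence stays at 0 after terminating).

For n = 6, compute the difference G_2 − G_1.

base 4: 6 = 4 + 2; at 5: 5 + 2 = 7; next = 6
base 5: 6 = 5 + 1; at 6: 6 + 1 = 7; next = 6

0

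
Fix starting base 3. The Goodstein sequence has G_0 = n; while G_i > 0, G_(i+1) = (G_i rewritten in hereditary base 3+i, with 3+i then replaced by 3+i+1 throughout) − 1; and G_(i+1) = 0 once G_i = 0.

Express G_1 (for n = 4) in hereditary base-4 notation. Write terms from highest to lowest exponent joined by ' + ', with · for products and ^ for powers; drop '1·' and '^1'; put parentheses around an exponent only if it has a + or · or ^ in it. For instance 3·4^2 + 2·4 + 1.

4 —HB3→ 3 + 1 —bump→ 4 + 1 = 5 —(−1)→ 4
4 —HB4→ 4 —bump→ 5 = 5 —(−1)→ 4

4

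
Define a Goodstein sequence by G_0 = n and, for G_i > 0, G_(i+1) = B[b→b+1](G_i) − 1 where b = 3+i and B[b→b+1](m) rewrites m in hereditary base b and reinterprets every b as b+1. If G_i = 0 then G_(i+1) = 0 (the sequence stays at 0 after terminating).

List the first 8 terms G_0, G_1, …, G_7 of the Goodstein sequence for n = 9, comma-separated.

9, 15, 17, 19, 21, 23, 24, 25

base 3: 9 = 3^2; at 4: 4^2 = 16; next = 15
base 4: 15 = 3·4 + 3; at 5: 3·5 + 3 = 18; next = 17
base 5: 17 = 3·5 + 2; at 6: 3·6 + 2 = 20; next = 19
base 6: 19 = 3·6 + 1; at 7: 3·7 + 1 = 22; next = 21
base 7: 21 = 3·7; at 8: 3·8 = 24; next = 23
base 8: 23 = 2·8 + 7; at 9: 2·9 + 7 = 25; next = 24
base 9: 24 = 2·9 + 6; at 10: 2·10 + 6 = 26; next = 25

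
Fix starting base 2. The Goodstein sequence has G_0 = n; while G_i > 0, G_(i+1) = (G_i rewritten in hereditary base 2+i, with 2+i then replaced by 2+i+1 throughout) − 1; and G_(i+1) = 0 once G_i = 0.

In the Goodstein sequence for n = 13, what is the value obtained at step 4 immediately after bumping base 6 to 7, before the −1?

5765999

G_0 = 13. HB_2(13) = 2^(2 + 1) + 2^2 + 1. Bump = 109. G_1 = 108.
G_1 = 108. HB_3(108) = 3^(3 + 1) + 3^3. Bump = 1280. G_2 = 1279.
G_2 = 1279. HB_4(1279) = 4^(4 + 1) + 3·4^3 + 3·4^2 + 3·4 + 3. Bump = 16093. G_3 = 16092.
G_3 = 16092. HB_5(16092) = 5^(5 + 1) + 3·5^3 + 3·5^2 + 3·5 + 2. Bump = 280712. G_4 = 280711.
G_4 = 280711. HB_6(280711) = 6^(6 + 1) + 3·6^3 + 3·6^2 + 3·6 + 1. Bump = 5765999. G_5 = 5765998.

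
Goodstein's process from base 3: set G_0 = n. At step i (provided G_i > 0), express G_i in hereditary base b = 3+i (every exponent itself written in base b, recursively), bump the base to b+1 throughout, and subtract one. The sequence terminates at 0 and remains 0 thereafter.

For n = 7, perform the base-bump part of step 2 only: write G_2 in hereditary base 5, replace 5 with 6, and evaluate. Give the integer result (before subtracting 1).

[0] 7 ≡ 2·3 + 1 (base 3). Lift 4: 9. −1: 8.
[1] 8 ≡ 2·4 (base 4). Lift 5: 10. −1: 9.

10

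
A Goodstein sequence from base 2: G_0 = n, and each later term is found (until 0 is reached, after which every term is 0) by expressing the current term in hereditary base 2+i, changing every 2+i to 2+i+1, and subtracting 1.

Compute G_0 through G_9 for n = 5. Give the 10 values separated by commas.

[0] 5 ≡ 2^2 + 1 (base 2). Lift 3: 28. −1: 27.
[1] 27 ≡ 3^3 (base 3). Lift 4: 256. −1: 255.
[2] 255 ≡ 3·4^3 + 3·4^2 + 3·4 + 3 (base 4). Lift 5: 468. −1: 467.
[3] 467 ≡ 3·5^3 + 3·5^2 + 3·5 + 2 (base 5). Lift 6: 776. −1: 775.
[4] 775 ≡ 3·6^3 + 3·6^2 + 3·6 + 1 (base 6). Lift 7: 1198. −1: 1197.
[5] 1197 ≡ 3·7^3 + 3·7^2 + 3·7 (base 7). Lift 8: 1752. −1: 1751.
[6] 1751 ≡ 3·8^3 + 3·8^2 + 2·8 + 7 (base 8). Lift 9: 2455. −1: 2454.
[7] 2454 ≡ 3·9^3 + 3·9^2 + 2·9 + 6 (base 9). Lift 10: 3326. −1: 3325.
[8] 3325 ≡ 3·10^3 + 3·10^2 + 2·10 + 5 (base 10). Lift 11: 4383. −1: 4382.

5, 27, 255, 467, 775, 1197, 1751, 2454, 3325, 4382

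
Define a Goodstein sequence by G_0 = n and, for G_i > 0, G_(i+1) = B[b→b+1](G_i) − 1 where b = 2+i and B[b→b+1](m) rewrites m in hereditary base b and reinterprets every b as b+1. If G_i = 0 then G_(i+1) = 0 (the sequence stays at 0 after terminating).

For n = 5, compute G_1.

G_0=5  [base 2] 2^2 + 1  →[2↦3]→  3^3 + 1 = 28  −1 ⇒ G_1=27
G_1=27  [base 3] 3^3  →[3↦4]→  4^4 = 256  −1 ⇒ G_2=255

27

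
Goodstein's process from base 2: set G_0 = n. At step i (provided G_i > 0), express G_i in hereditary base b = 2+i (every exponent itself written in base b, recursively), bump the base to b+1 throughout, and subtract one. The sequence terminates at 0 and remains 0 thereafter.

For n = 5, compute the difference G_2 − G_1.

G_0 = 5. HB_2(5) = 2^2 + 1. Bump = 28. G_1 = 27.
G_1 = 27. HB_3(27) = 3^3. Bump = 256. G_2 = 255.

228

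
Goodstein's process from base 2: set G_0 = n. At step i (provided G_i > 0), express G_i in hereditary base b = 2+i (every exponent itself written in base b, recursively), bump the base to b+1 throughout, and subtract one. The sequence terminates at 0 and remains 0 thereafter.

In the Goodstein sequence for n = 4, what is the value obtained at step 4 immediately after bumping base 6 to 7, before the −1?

110

(0) 4|_2 = 2^2 ↦ 3^3|_3 = 27 ⇒ 26
(1) 26|_3 = 2·3^2 + 2·3 + 2 ↦ 2·4^2 + 2·4 + 2|_4 = 42 ⇒ 41
(2) 41|_4 = 2·4^2 + 2·4 + 1 ↦ 2·5^2 + 2·5 + 1|_5 = 61 ⇒ 60
(3) 60|_5 = 2·5^2 + 2·5 ↦ 2·6^2 + 2·6|_6 = 84 ⇒ 83
(4) 83|_6 = 2·6^2 + 6 + 5 ↦ 2·7^2 + 7 + 5|_7 = 110 ⇒ 109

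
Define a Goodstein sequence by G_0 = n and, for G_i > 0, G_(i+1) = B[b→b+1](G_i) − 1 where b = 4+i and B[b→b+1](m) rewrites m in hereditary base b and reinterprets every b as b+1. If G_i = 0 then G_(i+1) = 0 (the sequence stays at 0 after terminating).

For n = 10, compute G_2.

10 —HB4→ 2·4 + 2 —bump→ 2·5 + 2 = 12 —(−1)→ 11
11 —HB5→ 2·5 + 1 —bump→ 2·6 + 1 = 13 —(−1)→ 12
12 —HB6→ 2·6 —bump→ 2·7 = 14 —(−1)→ 13

12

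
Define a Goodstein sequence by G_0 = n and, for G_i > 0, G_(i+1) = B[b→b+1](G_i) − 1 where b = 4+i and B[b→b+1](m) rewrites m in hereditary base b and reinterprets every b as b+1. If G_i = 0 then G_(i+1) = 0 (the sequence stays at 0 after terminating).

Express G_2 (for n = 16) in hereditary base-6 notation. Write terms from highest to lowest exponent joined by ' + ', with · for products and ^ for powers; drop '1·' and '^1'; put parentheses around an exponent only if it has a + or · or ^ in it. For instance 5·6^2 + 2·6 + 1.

4·6 + 3

step 0: 16 = 4^2; sub 5 for 4: 5^2; = 25; G_1 = 25−1 = 24
step 1: 24 = 4·5 + 4; sub 6 for 5: 4·6 + 4; = 28; G_2 = 28−1 = 27
step 2: 27 = 4·6 + 3; sub 7 for 6: 4·7 + 3; = 31; G_3 = 31−1 = 30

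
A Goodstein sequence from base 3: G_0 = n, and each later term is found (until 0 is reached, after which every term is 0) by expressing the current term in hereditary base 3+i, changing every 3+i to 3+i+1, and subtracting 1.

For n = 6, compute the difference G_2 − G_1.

base 3: 6 = 2·3; at 4: 2·4 = 8; next = 7
base 4: 7 = 4 + 3; at 5: 5 + 3 = 8; next = 7

0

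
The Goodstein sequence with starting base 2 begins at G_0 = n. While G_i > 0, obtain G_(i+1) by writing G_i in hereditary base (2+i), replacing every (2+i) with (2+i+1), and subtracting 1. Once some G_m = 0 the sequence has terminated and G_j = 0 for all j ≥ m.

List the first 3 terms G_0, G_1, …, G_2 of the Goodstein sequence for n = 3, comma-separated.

3, 3, 3

(0) 3|_2 = 2 + 1 ↦ 3 + 1|_3 = 4 ⇒ 3
(1) 3|_3 = 3 ↦ 4|_4 = 4 ⇒ 3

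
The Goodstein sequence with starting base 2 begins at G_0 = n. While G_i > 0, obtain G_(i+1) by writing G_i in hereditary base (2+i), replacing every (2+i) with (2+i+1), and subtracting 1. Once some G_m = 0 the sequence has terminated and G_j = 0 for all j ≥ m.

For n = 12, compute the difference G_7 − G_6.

3352566707

step 0: 12 = 2^(2 + 1) + 2^2; sub 3 for 2: 3^(3 + 1) + 3^3; = 108; G_1 = 108−1 = 107
step 1: 107 = 3^(3 + 1) + 2·3^2 + 2·3 + 2; sub 4 for 3: 4^(4 + 1) + 2·4^2 + 2·4 + 2; = 1066; G_2 = 1066−1 = 1065
step 2: 1065 = 4^(4 + 1) + 2·4^2 + 2·4 + 1; sub 5 for 4: 5^(5 + 1) + 2·5^2 + 2·5 + 1; = 15686; G_3 = 15686−1 = 15685
step 3: 15685 = 5^(5 + 1) + 2·5^2 + 2·5; sub 6 for 5: 6^(6 + 1) + 2·6^2 + 2·6; = 280020; G_4 = 280020−1 = 280019
step 4: 280019 = 6^(6 + 1) + 2·6^2 + 6 + 5; sub 7 for 6: 7^(7 + 1) + 2·7^2 + 7 + 5; = 5764911; G_5 = 5764911−1 = 5764910
step 5: 5764910 = 7^(7 + 1) + 2·7^2 + 7 + 4; sub 8 for 7: 8^(8 + 1) + 2·8^2 + 8 + 4; = 134217868; G_6 = 134217868−1 = 134217867
step 6: 134217867 = 8^(8 + 1) + 2·8^2 + 8 + 3; sub 9 for 8: 9^(9 + 1) + 2·9^2 + 9 + 3; = 3486784575; G_7 = 3486784575−1 = 3486784574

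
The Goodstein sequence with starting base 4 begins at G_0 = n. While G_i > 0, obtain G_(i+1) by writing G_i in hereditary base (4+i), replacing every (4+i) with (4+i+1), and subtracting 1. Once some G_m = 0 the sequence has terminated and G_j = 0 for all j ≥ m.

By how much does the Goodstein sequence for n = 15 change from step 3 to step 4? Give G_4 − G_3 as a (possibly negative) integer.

2

step 0: 15 = 3·4 + 3; sub 5 for 4: 3·5 + 3; = 18; G_1 = 18−1 = 17
step 1: 17 = 3·5 + 2; sub 6 for 5: 3·6 + 2; = 20; G_2 = 20−1 = 19
step 2: 19 = 3·6 + 1; sub 7 for 6: 3·7 + 1; = 22; G_3 = 22−1 = 21
step 3: 21 = 3·7; sub 8 for 7: 3·8; = 24; G_4 = 24−1 = 23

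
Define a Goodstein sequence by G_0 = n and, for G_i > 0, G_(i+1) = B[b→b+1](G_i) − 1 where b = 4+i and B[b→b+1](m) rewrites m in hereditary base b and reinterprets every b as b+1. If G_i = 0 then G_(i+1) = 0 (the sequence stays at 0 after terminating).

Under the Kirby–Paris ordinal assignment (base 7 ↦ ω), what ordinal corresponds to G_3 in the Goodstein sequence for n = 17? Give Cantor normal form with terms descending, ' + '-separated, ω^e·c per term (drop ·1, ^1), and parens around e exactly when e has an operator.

(0) 17|_4 = 4^2 + 1 ↦ 5^2 + 1|_5 = 26 ⇒ 25
(1) 25|_5 = 5^2 ↦ 6^2|_6 = 36 ⇒ 35
(2) 35|_6 = 5·6 + 5 ↦ 5·7 + 5|_7 = 40 ⇒ 39
(3) 39|_7 = 5·7 + 4 ↦ 5·8 + 4|_8 = 44 ⇒ 43

ω·5 + 4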